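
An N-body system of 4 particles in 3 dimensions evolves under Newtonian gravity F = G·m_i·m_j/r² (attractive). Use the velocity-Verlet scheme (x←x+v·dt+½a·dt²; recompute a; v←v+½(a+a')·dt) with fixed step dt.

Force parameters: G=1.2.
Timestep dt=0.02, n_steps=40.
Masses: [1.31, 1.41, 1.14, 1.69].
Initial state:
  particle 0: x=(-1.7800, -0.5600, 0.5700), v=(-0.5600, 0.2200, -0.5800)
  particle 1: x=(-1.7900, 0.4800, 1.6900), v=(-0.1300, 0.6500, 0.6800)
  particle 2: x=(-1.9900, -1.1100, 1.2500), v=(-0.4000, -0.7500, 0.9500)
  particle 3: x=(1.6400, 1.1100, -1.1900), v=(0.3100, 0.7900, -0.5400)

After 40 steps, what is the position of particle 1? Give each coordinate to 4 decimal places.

step 0: x0=(-1.7800, -0.5600, 0.5700) x1=(-1.7900, 0.4800, 1.6900) x2=(-1.9900, -1.1100, 1.2500) x3=(1.6400, 1.1100, -1.1900)
step 1: x0=(-1.7913, -0.5557, 0.5588) x1=(-1.7926, 0.4928, 1.7035) x2=(-1.9979, -1.1246, 1.2687) x3=(1.6462, 1.1258, -1.2008)
step 2: x0=(-1.8026, -0.5516, 0.5482) x1=(-1.7952, 0.5053, 1.7167) x2=(-2.0056, -1.1386, 1.2870) x3=(1.6523, 1.1415, -1.2115)
step 3: x0=(-1.8141, -0.5476, 0.5382) x1=(-1.7978, 0.5174, 1.7296) x2=(-2.0130, -1.1519, 1.3047) x3=(1.6583, 1.1573, -1.2222)
step 4: x0=(-1.8256, -0.5438, 0.5289) x1=(-1.8003, 0.5292, 1.7423) x2=(-2.0203, -1.1646, 1.3220) x3=(1.6642, 1.1730, -1.2328)
step 5: x0=(-1.8372, -0.5401, 0.5201) x1=(-1.8029, 0.5406, 1.7547) x2=(-2.0275, -1.1767, 1.3389) x3=(1.6701, 1.1886, -1.2434)
step 6: x0=(-1.8488, -0.5365, 0.5119) x1=(-1.8055, 0.5518, 1.7669) x2=(-2.0344, -1.1882, 1.3554) x3=(1.6760, 1.2043, -1.2540)
step 7: x0=(-1.8605, -0.5330, 0.5042) x1=(-1.8081, 0.5626, 1.7789) x2=(-2.0413, -1.1992, 1.3714) x3=(1.6817, 1.2199, -1.2645)
step 8: x0=(-1.8722, -0.5296, 0.4970) x1=(-1.8107, 0.5732, 1.7906) x2=(-2.0480, -1.2097, 1.3871) x3=(1.6874, 1.2355, -1.2749)
step 9: x0=(-1.8839, -0.5263, 0.4904) x1=(-1.8132, 0.5834, 1.8021) x2=(-2.0546, -1.2197, 1.4025) x3=(1.6930, 1.2510, -1.2853)
step 10: x0=(-1.8956, -0.5231, 0.4842) x1=(-1.8158, 0.5934, 1.8134) x2=(-2.0610, -1.2292, 1.4175) x3=(1.6986, 1.2666, -1.2957)
step 11: x0=(-1.9073, -0.5199, 0.4784) x1=(-1.8184, 0.6031, 1.8245) x2=(-2.0674, -1.2382, 1.4322) x3=(1.7041, 1.2821, -1.3060)
step 12: x0=(-1.9191, -0.5168, 0.4731) x1=(-1.8210, 0.6125, 1.8353) x2=(-2.0737, -1.2468, 1.4466) x3=(1.7095, 1.2976, -1.3163)
step 13: x0=(-1.9308, -0.5138, 0.4683) x1=(-1.8236, 0.6216, 1.8460) x2=(-2.0798, -1.2550, 1.4606) x3=(1.7149, 1.3130, -1.3266)
step 14: x0=(-1.9426, -0.5108, 0.4639) x1=(-1.8262, 0.6305, 1.8564) x2=(-2.0859, -1.2627, 1.4744) x3=(1.7202, 1.3284, -1.3368)
step 15: x0=(-1.9543, -0.5079, 0.4599) x1=(-1.8288, 0.6391, 1.8667) x2=(-2.0919, -1.2700, 1.4879) x3=(1.7255, 1.3438, -1.3469)
step 16: x0=(-1.9660, -0.5051, 0.4563) x1=(-1.8314, 0.6475, 1.8767) x2=(-2.0978, -1.2768, 1.5010) x3=(1.7307, 1.3592, -1.3570)
step 17: x0=(-1.9777, -0.5023, 0.4531) x1=(-1.8340, 0.6556, 1.8866) x2=(-2.1036, -1.2833, 1.5139) x3=(1.7358, 1.3746, -1.3671)
step 18: x0=(-1.9894, -0.4995, 0.4503) x1=(-1.8366, 0.6635, 1.8963) x2=(-2.1093, -1.2894, 1.5266) x3=(1.7409, 1.3899, -1.3771)
step 19: x0=(-2.0011, -0.4967, 0.4478) x1=(-1.8392, 0.6712, 1.9057) x2=(-2.1150, -1.2951, 1.5389) x3=(1.7459, 1.4052, -1.3871)
step 20: x0=(-2.0127, -0.4941, 0.4458) x1=(-1.8419, 0.6786, 1.9150) x2=(-2.1206, -1.3005, 1.5511) x3=(1.7508, 1.4205, -1.3971)
step 21: x0=(-2.0244, -0.4914, 0.4441) x1=(-1.8445, 0.6857, 1.9241) x2=(-2.1261, -1.3054, 1.5629) x3=(1.7558, 1.4357, -1.4070)
step 22: x0=(-2.0360, -0.4888, 0.4427) x1=(-1.8472, 0.6927, 1.9331) x2=(-2.1316, -1.3100, 1.5745) x3=(1.7606, 1.4509, -1.4169)
step 23: x0=(-2.0475, -0.4862, 0.4418) x1=(-1.8499, 0.6994, 1.9418) x2=(-2.1370, -1.3143, 1.5859) x3=(1.7654, 1.4661, -1.4267)
step 24: x0=(-2.0591, -0.4836, 0.4411) x1=(-1.8526, 0.7059, 1.9504) x2=(-2.1424, -1.3182, 1.5970) x3=(1.7701, 1.4813, -1.4365)
step 25: x0=(-2.0705, -0.4811, 0.4408) x1=(-1.8553, 0.7121, 1.9588) x2=(-2.1476, -1.3217, 1.6079) x3=(1.7748, 1.4965, -1.4463)
step 26: x0=(-2.0820, -0.4786, 0.4409) x1=(-1.8580, 0.7182, 1.9670) x2=(-2.1529, -1.3249, 1.6186) x3=(1.7794, 1.5116, -1.4560)
step 27: x0=(-2.0934, -0.4762, 0.4413) x1=(-1.8607, 0.7240, 1.9751) x2=(-2.1581, -1.3278, 1.6290) x3=(1.7840, 1.5267, -1.4657)
step 28: x0=(-2.1048, -0.4737, 0.4420) x1=(-1.8634, 0.7296, 1.9830) x2=(-2.1632, -1.3303, 1.6392) x3=(1.7885, 1.5418, -1.4753)
step 29: x0=(-2.1162, -0.4713, 0.4430) x1=(-1.8662, 0.7350, 1.9907) x2=(-2.1683, -1.3326, 1.6492) x3=(1.7930, 1.5568, -1.4849)
step 30: x0=(-2.1275, -0.4689, 0.4444) x1=(-1.8690, 0.7402, 1.9982) x2=(-2.1733, -1.3344, 1.6589) x3=(1.7974, 1.5718, -1.4945)
step 31: x0=(-2.1387, -0.4665, 0.4461) x1=(-1.8717, 0.7452, 2.0056) x2=(-2.1783, -1.3360, 1.6685) x3=(1.8018, 1.5869, -1.5040)
step 32: x0=(-2.1499, -0.4642, 0.4481) x1=(-1.8745, 0.7499, 2.0128) x2=(-2.1832, -1.3372, 1.6778) x3=(1.8061, 1.6018, -1.5135)
step 33: x0=(-2.1611, -0.4619, 0.4504) x1=(-1.8774, 0.7545, 2.0199) x2=(-2.1881, -1.3382, 1.6869) x3=(1.8104, 1.6168, -1.5230)
step 34: x0=(-2.1722, -0.4595, 0.4531) x1=(-1.8802, 0.7588, 2.0268) x2=(-2.1930, -1.3388, 1.6958) x3=(1.8146, 1.6317, -1.5324)
step 35: x0=(-2.1833, -0.4573, 0.4560) x1=(-1.8831, 0.7630, 2.0335) x2=(-2.1978, -1.3391, 1.7045) x3=(1.8188, 1.6466, -1.5418)
step 36: x0=(-2.1943, -0.4550, 0.4593) x1=(-1.8859, 0.7669, 2.0401) x2=(-2.2026, -1.3391, 1.7129) x3=(1.8229, 1.6615, -1.5511)
step 37: x0=(-2.2053, -0.4528, 0.4628) x1=(-1.8888, 0.7707, 2.0465) x2=(-2.2073, -1.3388, 1.7212) x3=(1.8270, 1.6764, -1.5605)
step 38: x0=(-2.2162, -0.4505, 0.4667) x1=(-1.8917, 0.7742, 2.0528) x2=(-2.2120, -1.3381, 1.7293) x3=(1.8310, 1.6912, -1.5697)
step 39: x0=(-2.2271, -0.4483, 0.4708) x1=(-1.8947, 0.7775, 2.0589) x2=(-2.2167, -1.3372, 1.7371) x3=(1.8350, 1.7061, -1.5790)
step 40: x0=(-2.2379, -0.4461, 0.4753) x1=(-1.8976, 0.7807, 2.0648) x2=(-2.2213, -1.3360, 1.7448) x3=(1.8389, 1.7209, -1.5882)

(-1.8976, 0.7807, 2.0648)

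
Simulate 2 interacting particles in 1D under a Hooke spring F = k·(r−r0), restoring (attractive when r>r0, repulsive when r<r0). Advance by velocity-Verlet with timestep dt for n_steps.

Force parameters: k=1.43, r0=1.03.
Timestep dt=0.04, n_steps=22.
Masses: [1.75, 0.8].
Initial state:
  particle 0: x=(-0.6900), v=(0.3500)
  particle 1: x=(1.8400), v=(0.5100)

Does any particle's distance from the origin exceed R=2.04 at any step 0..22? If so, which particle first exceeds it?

no

step 0: x0=(-0.6900) x1=(1.8400)
step 1: x0=(-0.6750) x1=(1.8583)
step 2: x0=(-0.6581) x1=(1.8722)
step 3: x0=(-0.6392) x1=(1.8819)
step 4: x0=(-0.6183) x1=(1.8873)
step 5: x0=(-0.5955) x1=(1.8885)
step 6: x0=(-0.5708) x1=(1.8855)
step 7: x0=(-0.5443) x1=(1.8784)
step 8: x0=(-0.5159) x1=(1.8674)
step 9: x0=(-0.4858) x1=(1.8525)
step 10: x0=(-0.4539) x1=(1.8338)
step 11: x0=(-0.4204) x1=(1.8116)
step 12: x0=(-0.3854) x1=(1.7859)
step 13: x0=(-0.3488) x1=(1.7569)
step 14: x0=(-0.3108) x1=(1.7249)
step 15: x0=(-0.2715) x1=(1.6900)
step 16: x0=(-0.2310) x1=(1.6524)
step 17: x0=(-0.1894) x1=(1.6124)
step 18: x0=(-0.1468) x1=(1.5702)
step 19: x0=(-0.1033) x1=(1.5260)
step 20: x0=(-0.0590) x1=(1.4801)
step 21: x0=(-0.0140) x1=(1.4328)
step 22: x0=(0.0315) x1=(1.3842)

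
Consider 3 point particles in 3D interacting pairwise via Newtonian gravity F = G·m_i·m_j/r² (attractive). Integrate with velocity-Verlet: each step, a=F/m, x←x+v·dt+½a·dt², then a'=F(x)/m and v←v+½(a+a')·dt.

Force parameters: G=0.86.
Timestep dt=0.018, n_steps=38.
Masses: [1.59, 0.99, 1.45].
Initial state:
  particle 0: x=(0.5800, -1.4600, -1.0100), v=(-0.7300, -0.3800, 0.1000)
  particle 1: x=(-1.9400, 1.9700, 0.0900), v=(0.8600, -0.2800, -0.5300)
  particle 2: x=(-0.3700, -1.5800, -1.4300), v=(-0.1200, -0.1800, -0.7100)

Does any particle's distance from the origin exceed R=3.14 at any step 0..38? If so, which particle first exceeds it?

step 0: x0=(0.5800, -1.4600, -1.0100) x1=(-1.9400, 1.9700, 0.0900) x2=(-0.3700, -1.5800, -1.4300)
step 1: x0=(0.5667, -1.4669, -1.0083) x1=(-1.9245, 1.9649, 0.0805) x2=(-0.3720, -1.5832, -1.4427)
step 2: x0=(0.5530, -1.4737, -1.0067) x1=(-1.9090, 1.9598, 0.0709) x2=(-0.3736, -1.5864, -1.4552)
step 3: x0=(0.5390, -1.4807, -1.0053) x1=(-1.8935, 1.9547, 0.0613) x2=(-0.3748, -1.5895, -1.4675)
step 4: x0=(0.5247, -1.4876, -1.0040) x1=(-1.8779, 1.9495, 0.0517) x2=(-0.3757, -1.5925, -1.4797)
step 5: x0=(0.5100, -1.4946, -1.0030) x1=(-1.8623, 1.9443, 0.0421) x2=(-0.3763, -1.5955, -1.4916)
step 6: x0=(0.4949, -1.5016, -1.0021) x1=(-1.8467, 1.9391, 0.0325) x2=(-0.3764, -1.5984, -1.5034)
step 7: x0=(0.4795, -1.5086, -1.0014) x1=(-1.8311, 1.9338, 0.0229) x2=(-0.3762, -1.6013, -1.5149)
step 8: x0=(0.4638, -1.5156, -1.0009) x1=(-1.8155, 1.9284, 0.0132) x2=(-0.3756, -1.6041, -1.5261)
step 9: x0=(0.4477, -1.5227, -1.0006) x1=(-1.7998, 1.9231, 0.0036) x2=(-0.3747, -1.6068, -1.5372)
step 10: x0=(0.4313, -1.5298, -1.0005) x1=(-1.7841, 1.9177, -0.0061) x2=(-0.3733, -1.6095, -1.5479)
step 11: x0=(0.4144, -1.5369, -1.0007) x1=(-1.7684, 1.9122, -0.0158) x2=(-0.3716, -1.6122, -1.5584)
step 12: x0=(0.3973, -1.5441, -1.0011) x1=(-1.7527, 1.9067, -0.0255) x2=(-0.3695, -1.6148, -1.5687)
step 13: x0=(0.3797, -1.5512, -1.0018) x1=(-1.7369, 1.9012, -0.0352) x2=(-0.3670, -1.6173, -1.5786)
step 14: x0=(0.3618, -1.5584, -1.0028) x1=(-1.7212, 1.8956, -0.0450) x2=(-0.3642, -1.6198, -1.5882)
step 15: x0=(0.3436, -1.5656, -1.0040) x1=(-1.7054, 1.8900, -0.0547) x2=(-0.3609, -1.6223, -1.5975)
step 16: x0=(0.3249, -1.5728, -1.0055) x1=(-1.6896, 1.8843, -0.0645) x2=(-0.3573, -1.6247, -1.6065)
step 17: x0=(0.3059, -1.5800, -1.0074) x1=(-1.6737, 1.8786, -0.0743) x2=(-0.3533, -1.6271, -1.6151)
step 18: x0=(0.2865, -1.5873, -1.0096) x1=(-1.6579, 1.8729, -0.0841) x2=(-0.3488, -1.6294, -1.6233)
step 19: x0=(0.2668, -1.5945, -1.0121) x1=(-1.6420, 1.8671, -0.0939) x2=(-0.3440, -1.6316, -1.6312)
step 20: x0=(0.2466, -1.6018, -1.0151) x1=(-1.6261, 1.8612, -0.1037) x2=(-0.3388, -1.6339, -1.6386)
step 21: x0=(0.2261, -1.6090, -1.0184) x1=(-1.6102, 1.8553, -0.1136) x2=(-0.3331, -1.6361, -1.6455)
step 22: x0=(0.2052, -1.6163, -1.0221) x1=(-1.5942, 1.8494, -0.1234) x2=(-0.3271, -1.6383, -1.6520)
step 23: x0=(0.1839, -1.6236, -1.0263) x1=(-1.5783, 1.8434, -0.1333) x2=(-0.3206, -1.6404, -1.6580)
step 24: x0=(0.1622, -1.6308, -1.0310) x1=(-1.5623, 1.8374, -0.1432) x2=(-0.3137, -1.6425, -1.6634)
step 25: x0=(0.1401, -1.6381, -1.0362) x1=(-1.5463, 1.8313, -0.1531) x2=(-0.3064, -1.6446, -1.6683)
step 26: x0=(0.1176, -1.6453, -1.0419) x1=(-1.5303, 1.8252, -0.1630) x2=(-0.2987, -1.6466, -1.6726)
step 27: x0=(0.0947, -1.6526, -1.0482) x1=(-1.5143, 1.8191, -0.1730) x2=(-0.2905, -1.6487, -1.6762)
step 28: x0=(0.0714, -1.6598, -1.0552) x1=(-1.4982, 1.8128, -0.1829) x2=(-0.2819, -1.6507, -1.6791)
step 29: x0=(0.0477, -1.6670, -1.0628) x1=(-1.4821, 1.8066, -0.1929) x2=(-0.2729, -1.6527, -1.6812)
step 30: x0=(0.0237, -1.6741, -1.0711) x1=(-1.4660, 1.8003, -0.2029) x2=(-0.2635, -1.6548, -1.6826)
step 31: x0=(-0.0008, -1.6812, -1.0803) x1=(-1.4499, 1.7939, -0.2129) x2=(-0.2537, -1.6568, -1.6830)
step 32: x0=(-0.0256, -1.6883, -1.0903) x1=(-1.4338, 1.7875, -0.2229) x2=(-0.2435, -1.6589, -1.6825)
step 33: x0=(-0.0508, -1.6953, -1.1013) x1=(-1.4176, 1.7811, -0.2330) x2=(-0.2329, -1.6610, -1.6809)
step 34: x0=(-0.0763, -1.7022, -1.1133) x1=(-1.4014, 1.7746, -0.2430) x2=(-0.2220, -1.6631, -1.6782)
step 35: x0=(-0.1021, -1.7090, -1.1264) x1=(-1.3853, 1.7680, -0.2531) x2=(-0.2107, -1.6653, -1.6742)
step 36: x0=(-0.1282, -1.7158, -1.1408) x1=(-1.3691, 1.7614, -0.2632) x2=(-0.1992, -1.6677, -1.6689)
step 37: x0=(-0.1545, -1.7223, -1.1566) x1=(-1.3528, 1.7547, -0.2733) x2=(-0.1875, -1.6701, -1.6620)
step 38: x0=(-0.1809, -1.7287, -1.1739) x1=(-1.3366, 1.7480, -0.2834) x2=(-0.1756, -1.6727, -1.6534)

no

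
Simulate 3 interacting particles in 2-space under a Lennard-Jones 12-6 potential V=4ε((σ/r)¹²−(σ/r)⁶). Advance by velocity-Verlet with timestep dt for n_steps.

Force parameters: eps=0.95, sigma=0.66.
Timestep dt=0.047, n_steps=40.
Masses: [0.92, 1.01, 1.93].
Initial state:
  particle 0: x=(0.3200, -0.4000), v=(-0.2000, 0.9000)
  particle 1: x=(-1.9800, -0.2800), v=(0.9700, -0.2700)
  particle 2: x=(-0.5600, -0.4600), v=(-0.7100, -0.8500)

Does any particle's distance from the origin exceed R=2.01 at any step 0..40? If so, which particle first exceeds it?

yes, particle 2

step 0: x0=(0.3200, -0.4000) x1=(-1.9800, -0.2800) x2=(-0.5600, -0.4600)
step 1: x0=(0.3071, -0.3579) x1=(-1.9342, -0.2927) x2=(-0.5918, -0.4998)
step 2: x0=(0.2880, -0.3168) x1=(-1.8880, -0.3055) x2=(-0.6209, -0.5392)
step 3: x0=(0.2636, -0.2770) x1=(-1.8411, -0.3184) x2=(-0.6478, -0.5778)
step 4: x0=(0.2347, -0.2387) x1=(-1.7932, -0.3315) x2=(-0.6731, -0.6156)
step 5: x0=(0.2019, -0.2020) x1=(-1.7439, -0.3450) x2=(-0.6972, -0.6525)
step 6: x0=(0.1658, -0.1670) x1=(-1.6927, -0.3590) x2=(-0.7208, -0.6883)
step 7: x0=(0.1269, -0.1335) x1=(-1.6386, -0.3739) x2=(-0.7445, -0.7229)
step 8: x0=(0.0855, -0.1016) x1=(-1.5804, -0.3905) x2=(-0.7693, -0.7558)
step 9: x0=(0.0422, -0.0713) x1=(-1.5164, -0.4095) x2=(-0.7961, -0.7868)
step 10: x0=(-0.0029, -0.0423) x1=(-1.4456, -0.4321) x2=(-0.8257, -0.8152)
step 11: x0=(-0.0495, -0.0146) x1=(-1.3779, -0.4525) x2=(-0.8528, -0.8442)
step 12: x0=(-0.0977, 0.0119) x1=(-1.3795, -0.4208) x2=(-0.8431, -0.8998)
step 13: x0=(-0.1471, 0.0372) x1=(-1.3866, -0.3836) x2=(-0.8297, -0.9577)
step 14: x0=(-0.1979, 0.0613) x1=(-1.3882, -0.3514) x2=(-0.8188, -1.0125)
step 15: x0=(-0.2499, 0.0843) x1=(-1.3846, -0.3240) x2=(-0.8098, -1.0642)
step 16: x0=(-0.3034, 0.1061) x1=(-1.3770, -0.3002) x2=(-0.8023, -1.1136)
step 17: x0=(-0.3586, 0.1269) x1=(-1.3660, -0.2787) x2=(-0.7957, -1.1611)
step 18: x0=(-0.4161, 0.1463) x1=(-1.3517, -0.2585) x2=(-0.7898, -1.2073)
step 19: x0=(-0.4768, 0.1639) x1=(-1.3336, -0.2388) x2=(-0.7843, -1.2525)
step 20: x0=(-0.5422, 0.1791) x1=(-1.3106, -0.2184) x2=(-0.7792, -1.2969)
step 21: x0=(-0.6144, 0.1905) x1=(-1.2810, -0.1957) x2=(-0.7742, -1.3406)
step 22: x0=(-0.6917, 0.1988) x1=(-1.2465, -0.1711) x2=(-0.7695, -1.3838)
step 23: x0=(-0.7124, 0.2445) x1=(-1.2632, -0.1814) x2=(-0.7648, -1.4267)
step 24: x0=(-0.7128, 0.3059) x1=(-1.2983, -0.2065) x2=(-0.7603, -1.4692)
step 25: x0=(-0.7183, 0.3628) x1=(-1.3286, -0.2280) x2=(-0.7558, -1.5115)
step 26: x0=(-0.7295, 0.4141) x1=(-1.3535, -0.2448) x2=(-0.7514, -1.5536)
step 27: x0=(-0.7449, 0.4608) x1=(-1.3744, -0.2577) x2=(-0.7471, -1.5955)
step 28: x0=(-0.7636, 0.5038) x1=(-1.3922, -0.2676) x2=(-0.7428, -1.6373)
step 29: x0=(-0.7848, 0.5438) x1=(-1.4078, -0.2749) x2=(-0.7386, -1.6790)
step 30: x0=(-0.8079, 0.5812) x1=(-1.4214, -0.2800) x2=(-0.7344, -1.7205)
step 31: x0=(-0.8325, 0.6164) x1=(-1.4336, -0.2833) x2=(-0.7303, -1.7620)
step 32: x0=(-0.8585, 0.6496) x1=(-1.4445, -0.2849) x2=(-0.7262, -1.8034)
step 33: x0=(-0.8856, 0.6811) x1=(-1.4544, -0.2850) x2=(-0.7221, -1.8448)
step 34: x0=(-0.9135, 0.7110) x1=(-1.4634, -0.2838) x2=(-0.7181, -1.8861)
step 35: x0=(-0.9424, 0.7393) x1=(-1.4716, -0.2812) x2=(-0.7140, -1.9274)
step 36: x0=(-0.9719, 0.7663) x1=(-1.4792, -0.2774) x2=(-0.7100, -1.9687)
step 37: x0=(-1.0021, 0.7919) x1=(-1.4861, -0.2725) x2=(-0.7060, -2.0099)
step 38: x0=(-1.0329, 0.8162) x1=(-1.4924, -0.2664) x2=(-0.7020, -2.0511)
step 39: x0=(-1.0642, 0.8393) x1=(-1.4983, -0.2593) x2=(-0.6980, -2.0923)
step 40: x0=(-1.0960, 0.8611) x1=(-1.5036, -0.2510) x2=(-0.6940, -2.1334)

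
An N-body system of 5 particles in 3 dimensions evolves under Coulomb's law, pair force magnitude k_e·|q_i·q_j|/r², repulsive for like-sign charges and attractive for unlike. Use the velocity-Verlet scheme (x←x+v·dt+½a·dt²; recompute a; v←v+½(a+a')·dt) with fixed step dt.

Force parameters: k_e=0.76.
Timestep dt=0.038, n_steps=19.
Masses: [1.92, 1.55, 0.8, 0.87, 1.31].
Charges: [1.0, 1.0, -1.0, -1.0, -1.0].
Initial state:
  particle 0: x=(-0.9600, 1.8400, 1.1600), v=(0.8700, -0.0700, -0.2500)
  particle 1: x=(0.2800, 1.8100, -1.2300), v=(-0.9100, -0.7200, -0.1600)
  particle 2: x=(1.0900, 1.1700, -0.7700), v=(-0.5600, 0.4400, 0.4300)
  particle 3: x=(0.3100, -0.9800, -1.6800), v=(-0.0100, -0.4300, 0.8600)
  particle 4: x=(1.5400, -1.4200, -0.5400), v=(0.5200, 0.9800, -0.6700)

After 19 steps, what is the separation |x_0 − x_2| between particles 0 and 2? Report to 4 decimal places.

step 0: x0=(-0.9600, 1.8400, 1.1600) x1=(0.2800, 1.8100, -1.2300) x2=(1.0900, 1.1700, -0.7700) x3=(0.3100, -0.9800, -1.6800) x4=(1.5400, -1.4200, -0.5400)
step 1: x0=(-0.9269, 1.8373, 1.1505) x1=(0.2457, 1.7824, -1.2360) x2=(1.0683, 1.1872, -0.7538) x3=(0.3094, -0.9963, -1.6475) x4=(1.5598, -1.3828, -0.5654)
step 2: x0=(-0.8938, 1.8346, 1.1410) x1=(0.2118, 1.7544, -1.2419) x2=(1.0457, 1.2055, -0.7379) x3=(0.3084, -1.0124, -1.6152) x4=(1.5799, -1.3457, -0.5905)
step 3: x0=(-0.8606, 1.8318, 1.1315) x1=(0.1784, 1.7259, -1.2476) x2=(1.0222, 1.2247, -0.7222) x3=(0.3070, -1.0285, -1.5832) x4=(1.6001, -1.3087, -0.6155)
step 4: x0=(-0.8274, 1.8289, 1.1219) x1=(0.1455, 1.6971, -1.2531) x2=(0.9977, 1.2448, -0.7070) x3=(0.3052, -1.0444, -1.5515) x4=(1.6206, -1.2718, -0.6403)
step 5: x0=(-0.7942, 1.8260, 1.1124) x1=(0.1132, 1.6678, -1.2584) x2=(0.9723, 1.2659, -0.6920) x3=(0.3028, -1.0602, -1.5201) x4=(1.6413, -1.2349, -0.6649)
step 6: x0=(-0.7609, 1.8230, 1.1028) x1=(0.0813, 1.6382, -1.2636) x2=(0.9458, 1.2878, -0.6774) x3=(0.3000, -1.0759, -1.4889) x4=(1.6622, -1.1981, -0.6893)
step 7: x0=(-0.7275, 1.8199, 1.0933) x1=(0.0500, 1.6083, -1.2685) x2=(0.9184, 1.3104, -0.6633) x3=(0.2966, -1.0915, -1.4580) x4=(1.6834, -1.1613, -0.7135)
step 8: x0=(-0.6940, 1.8168, 1.0837) x1=(0.0193, 1.5780, -1.2732) x2=(0.8898, 1.3338, -0.6495) x3=(0.2927, -1.1070, -1.4273) x4=(1.7048, -1.1246, -0.7376)
step 9: x0=(-0.6605, 1.8137, 1.0741) x1=(-0.0109, 1.5474, -1.2777) x2=(0.8602, 1.3579, -0.6361) x3=(0.2883, -1.1225, -1.3968) x4=(1.7266, -1.0879, -0.7615)
step 10: x0=(-0.6270, 1.8104, 1.0644) x1=(-0.0406, 1.5166, -1.2820) x2=(0.8295, 1.3826, -0.6231) x3=(0.2833, -1.1379, -1.3666) x4=(1.7486, -1.0512, -0.7852)
step 11: x0=(-0.5933, 1.8072, 1.0548) x1=(-0.0697, 1.4855, -1.2860) x2=(0.7976, 1.4079, -0.6106) x3=(0.2778, -1.1533, -1.3365) x4=(1.7709, -1.0145, -0.8089)
step 12: x0=(-0.5596, 1.8038, 1.0451) x1=(-0.0983, 1.4542, -1.2897) x2=(0.7647, 1.4336, -0.5984) x3=(0.2718, -1.1686, -1.3065) x4=(1.7935, -0.9778, -0.8324)
step 13: x0=(-0.5258, 1.8004, 1.0354) x1=(-0.1264, 1.4227, -1.2932) x2=(0.7307, 1.4598, -0.5867) x3=(0.2652, -1.1839, -1.2767) x4=(1.8163, -0.9410, -0.8559)
step 14: x0=(-0.4919, 1.7969, 1.0256) x1=(-0.1539, 1.3911, -1.2965) x2=(0.6955, 1.4863, -0.5754) x3=(0.2580, -1.1992, -1.2470) x4=(1.8394, -0.9042, -0.8792)
step 15: x0=(-0.4579, 1.7934, 1.0158) x1=(-0.1809, 1.3593, -1.2995) x2=(0.6593, 1.5132, -0.5644) x3=(0.2504, -1.2145, -1.2175) x4=(1.8628, -0.8674, -0.9025)
step 16: x0=(-0.4238, 1.7899, 1.0059) x1=(-0.2074, 1.3274, -1.3022) x2=(0.6220, 1.5403, -0.5538) x3=(0.2423, -1.2298, -1.1879) x4=(1.8864, -0.8305, -0.9258)
step 17: x0=(-0.3896, 1.7862, 0.9959) x1=(-0.2335, 1.2955, -1.3047) x2=(0.5837, 1.5675, -0.5435) x3=(0.2336, -1.2451, -1.1585) x4=(1.9103, -0.7935, -0.9490)
step 18: x0=(-0.3553, 1.7825, 0.9859) x1=(-0.2590, 1.2635, -1.3070) x2=(0.5443, 1.5949, -0.5335) x3=(0.2246, -1.2603, -1.1291) x4=(1.9343, -0.7565, -0.9722)
step 19: x0=(-0.3208, 1.7788, 0.9757) x1=(-0.2841, 1.2314, -1.3090) x2=(0.5040, 1.6223, -0.5237) x3=(0.2150, -1.2756, -1.0997) x4=(1.9586, -0.7194, -0.9953)

1.7185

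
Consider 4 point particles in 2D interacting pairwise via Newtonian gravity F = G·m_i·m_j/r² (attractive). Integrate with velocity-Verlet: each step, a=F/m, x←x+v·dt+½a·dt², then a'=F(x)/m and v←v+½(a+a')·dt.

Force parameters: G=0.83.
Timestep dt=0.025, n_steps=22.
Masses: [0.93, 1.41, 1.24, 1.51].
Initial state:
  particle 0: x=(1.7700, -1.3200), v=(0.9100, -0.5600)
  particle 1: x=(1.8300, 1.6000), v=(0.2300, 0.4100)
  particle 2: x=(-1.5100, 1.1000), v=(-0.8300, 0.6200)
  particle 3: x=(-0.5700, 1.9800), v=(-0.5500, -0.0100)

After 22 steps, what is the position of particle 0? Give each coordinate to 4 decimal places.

step 0: x0=(1.7700, -1.3200) x1=(1.8300, 1.6000) x2=(-1.5100, 1.1000) x3=(-0.5700, 1.9800)
step 1: x0=(1.7927, -1.3339) x1=(1.8357, 1.6102) x2=(-1.5305, 1.1157) x3=(-0.5838, 1.9796)
step 2: x0=(1.8154, -1.3477) x1=(1.8411, 1.6204) x2=(-1.5506, 1.1316) x3=(-0.5978, 1.9789)
step 3: x0=(1.8380, -1.3613) x1=(1.8464, 1.6306) x2=(-1.5703, 1.1479) x3=(-0.6119, 1.9779)
step 4: x0=(1.8605, -1.3748) x1=(1.8515, 1.6406) x2=(-1.5895, 1.1645) x3=(-0.6262, 1.9766)
step 5: x0=(1.8830, -1.3882) x1=(1.8565, 1.6507) x2=(-1.6082, 1.1814) x3=(-0.6407, 1.9749)
step 6: x0=(1.9055, -1.4014) x1=(1.8612, 1.6607) x2=(-1.6265, 1.1986) x3=(-0.6554, 1.9730)
step 7: x0=(1.9279, -1.4145) x1=(1.8658, 1.6707) x2=(-1.6443, 1.2162) x3=(-0.6702, 1.9708)
step 8: x0=(1.9502, -1.4275) x1=(1.8702, 1.6806) x2=(-1.6616, 1.2340) x3=(-0.6853, 1.9683)
step 9: x0=(1.9725, -1.4403) x1=(1.8745, 1.6905) x2=(-1.6784, 1.2521) x3=(-0.7006, 1.9655)
step 10: x0=(1.9947, -1.4530) x1=(1.8786, 1.7003) x2=(-1.6948, 1.2706) x3=(-0.7161, 1.9624)
step 11: x0=(2.0169, -1.4656) x1=(1.8825, 1.7101) x2=(-1.7105, 1.2893) x3=(-0.7319, 1.9591)
step 12: x0=(2.0390, -1.4781) x1=(1.8862, 1.7199) x2=(-1.7258, 1.3084) x3=(-0.7479, 1.9554)
step 13: x0=(2.0611, -1.4904) x1=(1.8899, 1.7296) x2=(-1.7405, 1.3278) x3=(-0.7642, 1.9515)
step 14: x0=(2.0831, -1.5027) x1=(1.8933, 1.7392) x2=(-1.7547, 1.3475) x3=(-0.7808, 1.9472)
step 15: x0=(2.1051, -1.5148) x1=(1.8966, 1.7489) x2=(-1.7682, 1.3675) x3=(-0.7976, 1.9427)
step 16: x0=(2.1270, -1.5268) x1=(1.8997, 1.7584) x2=(-1.7812, 1.3878) x3=(-0.8148, 1.9379)
step 17: x0=(2.1488, -1.5386) x1=(1.9027, 1.7680) x2=(-1.7935, 1.4084) x3=(-0.8324, 1.9328)
step 18: x0=(2.1707, -1.5504) x1=(1.9056, 1.7775) x2=(-1.8052, 1.4293) x3=(-0.8503, 1.9275)
step 19: x0=(2.1924, -1.5621) x1=(1.9083, 1.7869) x2=(-1.8163, 1.4505) x3=(-0.8685, 1.9218)
step 20: x0=(2.2141, -1.5736) x1=(1.9109, 1.7964) x2=(-1.8266, 1.4720) x3=(-0.8872, 1.9159)
step 21: x0=(2.2358, -1.5851) x1=(1.9133, 1.8057) x2=(-1.8363, 1.4938) x3=(-0.9063, 1.9097)
step 22: x0=(2.2574, -1.5964) x1=(1.9156, 1.8151) x2=(-1.8451, 1.5160) x3=(-0.9259, 1.9033)

(2.2574, -1.5964)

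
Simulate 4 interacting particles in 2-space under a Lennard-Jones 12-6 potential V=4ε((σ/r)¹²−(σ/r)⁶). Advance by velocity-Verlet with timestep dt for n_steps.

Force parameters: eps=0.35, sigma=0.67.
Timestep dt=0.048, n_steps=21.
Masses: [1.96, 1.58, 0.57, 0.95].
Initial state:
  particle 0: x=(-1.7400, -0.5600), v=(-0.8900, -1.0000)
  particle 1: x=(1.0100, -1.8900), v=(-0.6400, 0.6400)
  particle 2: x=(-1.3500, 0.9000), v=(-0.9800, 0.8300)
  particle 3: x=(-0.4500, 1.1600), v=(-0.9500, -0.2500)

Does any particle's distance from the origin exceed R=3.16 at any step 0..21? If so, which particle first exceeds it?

no

step 0: x0=(-1.7400, -0.5600) x1=(1.0100, -1.8900) x2=(-1.3500, 0.9000) x3=(-0.4500, 1.1600)
step 1: x0=(-1.7827, -0.6080) x1=(0.9793, -1.8593) x2=(-1.3954, 0.9403) x3=(-0.4966, 1.1477)
step 2: x0=(-1.8254, -0.6559) x1=(0.9486, -1.8286) x2=(-1.4370, 0.9813) x3=(-0.5455, 1.1349)
step 3: x0=(-1.8681, -0.7038) x1=(0.9178, -1.7978) x2=(-1.4746, 1.0229) x3=(-0.5968, 1.1216)
step 4: x0=(-1.9108, -0.7517) x1=(0.8871, -1.7671) x2=(-1.5077, 1.0650) x3=(-0.6508, 1.1081)
step 5: x0=(-1.9535, -0.7996) x1=(0.8564, -1.7364) x2=(-1.5359, 1.1072) x3=(-0.7078, 1.0944)
step 6: x0=(-1.9962, -0.8475) x1=(0.8257, -1.7057) x2=(-1.5591, 1.1494) x3=(-0.7678, 1.0807)
step 7: x0=(-2.0388, -0.8953) x1=(0.7949, -1.6749) x2=(-1.5780, 1.1912) x3=(-0.8304, 1.0672)
step 8: x0=(-2.0815, -0.9432) x1=(0.7642, -1.6442) x2=(-1.5959, 1.2328) x3=(-0.8935, 1.0539)
step 9: x0=(-2.1242, -0.9911) x1=(0.7335, -1.6135) x2=(-1.6209, 1.2762) x3=(-0.9525, 1.0394)
step 10: x0=(-2.1668, -1.0389) x1=(0.7028, -1.5828) x2=(-1.6594, 1.3244) x3=(-1.0033, 1.0221)
step 11: x0=(-2.2095, -1.0867) x1=(0.6720, -1.5520) x2=(-1.7054, 1.3760) x3=(-1.0496, 1.0027)
step 12: x0=(-2.2522, -1.1346) x1=(0.6413, -1.5213) x2=(-1.7509, 1.4274) x3=(-1.0962, 0.9834)
step 13: x0=(-2.2948, -1.1824) x1=(0.6106, -1.4906) x2=(-1.7931, 1.4764) x3=(-1.1448, 0.9656)
step 14: x0=(-2.3375, -1.2303) x1=(0.5798, -1.4599) x2=(-1.8312, 1.5223) x3=(-1.1959, 0.9496)
step 15: x0=(-2.3802, -1.2781) x1=(0.5491, -1.4291) x2=(-1.8658, 1.5650) x3=(-1.2491, 0.9356)
step 16: x0=(-2.4228, -1.3259) x1=(0.5184, -1.3984) x2=(-1.8971, 1.6043) x3=(-1.3042, 0.9235)
step 17: x0=(-2.4655, -1.3738) x1=(0.4877, -1.3677) x2=(-1.9257, 1.6405) x3=(-1.3610, 0.9133)
step 18: x0=(-2.5081, -1.4216) x1=(0.4569, -1.3370) x2=(-1.9519, 1.6737) x3=(-1.4192, 0.9049)
step 19: x0=(-2.5508, -1.4694) x1=(0.4262, -1.3062) x2=(-1.9760, 1.7039) x3=(-1.4786, 0.8984)
step 20: x0=(-2.5935, -1.5172) x1=(0.3954, -1.2755) x2=(-1.9984, 1.7312) x3=(-1.5391, 0.8935)
step 21: x0=(-2.6361, -1.5651) x1=(0.3647, -1.2448) x2=(-2.0193, 1.7557) x3=(-1.6005, 0.8903)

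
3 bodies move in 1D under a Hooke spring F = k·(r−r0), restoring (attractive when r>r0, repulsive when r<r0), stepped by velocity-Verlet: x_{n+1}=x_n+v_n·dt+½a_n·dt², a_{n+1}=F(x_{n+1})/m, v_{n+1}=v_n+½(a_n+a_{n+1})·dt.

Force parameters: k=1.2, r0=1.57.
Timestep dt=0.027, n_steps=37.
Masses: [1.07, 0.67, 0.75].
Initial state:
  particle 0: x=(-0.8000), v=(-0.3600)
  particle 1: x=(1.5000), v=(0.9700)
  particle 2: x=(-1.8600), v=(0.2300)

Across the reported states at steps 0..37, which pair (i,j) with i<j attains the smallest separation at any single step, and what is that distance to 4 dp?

pair (0,2), distance 0.5983

step 0: x0=(-0.8000) x1=(1.5000) x2=(-1.8600)
step 1: x0=(-0.8092) x1=(1.5245) x2=(-1.8530)
step 2: x0=(-0.8174) x1=(1.5457) x2=(-1.8446)
step 3: x0=(-0.8244) x1=(1.5635) x2=(-1.8347)
step 4: x0=(-0.8304) x1=(1.5778) x2=(-1.8232)
step 5: x0=(-0.8352) x1=(1.5887) x2=(-1.8103)
step 6: x0=(-0.8388) x1=(1.5960) x2=(-1.7960)
step 7: x0=(-0.8411) x1=(1.5998) x2=(-1.7803)
step 8: x0=(-0.8423) x1=(1.6001) x2=(-1.7632)
step 9: x0=(-0.8422) x1=(1.5970) x2=(-1.7447)
step 10: x0=(-0.8409) x1=(1.5904) x2=(-1.7250)
step 11: x0=(-0.8383) x1=(1.5804) x2=(-1.7040)
step 12: x0=(-0.8344) x1=(1.5670) x2=(-1.6819)
step 13: x0=(-0.8293) x1=(1.5504) x2=(-1.6586)
step 14: x0=(-0.8229) x1=(1.5306) x2=(-1.6343)
step 15: x0=(-0.8152) x1=(1.5076) x2=(-1.6090)
step 16: x0=(-0.8063) x1=(1.4817) x2=(-1.5829)
step 17: x0=(-0.7961) x1=(1.4529) x2=(-1.5559)
step 18: x0=(-0.7847) x1=(1.4213) x2=(-1.5281)
step 19: x0=(-0.7722) x1=(1.3870) x2=(-1.4997)
step 20: x0=(-0.7584) x1=(1.3503) x2=(-1.4708)
step 21: x0=(-0.7436) x1=(1.3113) x2=(-1.4414)
step 22: x0=(-0.7276) x1=(1.2701) x2=(-1.4117)
step 23: x0=(-0.7105) x1=(1.2268) x2=(-1.3817)
step 24: x0=(-0.6924) x1=(1.1817) x2=(-1.3515)
step 25: x0=(-0.6733) x1=(1.1350) x2=(-1.3212)
step 26: x0=(-0.6533) x1=(1.0868) x2=(-1.2910)
step 27: x0=(-0.6323) x1=(1.0374) x2=(-1.2610)
step 28: x0=(-0.6105) x1=(0.9868) x2=(-1.2312)
step 29: x0=(-0.5879) x1=(0.9354) x2=(-1.2017)
step 30: x0=(-0.5646) x1=(0.8833) x2=(-1.1727)
step 31: x0=(-0.5406) x1=(0.8307) x2=(-1.1443)
step 32: x0=(-0.5159) x1=(0.7778) x2=(-1.1165)
step 33: x0=(-0.4907) x1=(0.7249) x2=(-1.0894)
step 34: x0=(-0.4650) x1=(0.6721) x2=(-1.0633)
step 35: x0=(-0.4388) x1=(0.6197) x2=(-1.0380)
step 36: x0=(-0.4123) x1=(0.5678) x2=(-1.0138)
step 37: x0=(-0.3854) x1=(0.5167) x2=(-0.9907)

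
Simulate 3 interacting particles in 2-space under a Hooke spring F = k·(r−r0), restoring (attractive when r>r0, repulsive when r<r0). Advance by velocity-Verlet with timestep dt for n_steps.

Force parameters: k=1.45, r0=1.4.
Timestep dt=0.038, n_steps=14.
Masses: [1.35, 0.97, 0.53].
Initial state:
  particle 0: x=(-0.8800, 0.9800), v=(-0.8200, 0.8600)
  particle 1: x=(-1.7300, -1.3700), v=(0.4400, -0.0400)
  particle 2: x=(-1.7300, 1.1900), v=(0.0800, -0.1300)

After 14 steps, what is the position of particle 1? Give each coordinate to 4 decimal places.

(-1.4466, -0.9560)

step 0: x0=(-0.8800, 0.9800) x1=(-1.7300, -1.3700) x2=(-1.7300, 1.1900)
step 1: x0=(-0.9111, 1.0118) x1=(-1.7129, -1.3692) x2=(-1.7280, 1.1830)
step 2: x0=(-0.9418, 1.0417) x1=(-1.6950, -1.3635) x2=(-1.7281, 1.1719)
step 3: x0=(-0.9721, 1.0699) x1=(-1.6764, -1.3532) x2=(-1.7305, 1.1568)
step 4: x0=(-1.0020, 1.0963) x1=(-1.6572, -1.3381) x2=(-1.7353, 1.1375)
step 5: x0=(-1.0313, 1.1209) x1=(-1.6375, -1.3183) x2=(-1.7426, 1.1141)
step 6: x0=(-1.0599, 1.1439) x1=(-1.6173, -1.2940) x2=(-1.7525, 1.0866)
step 7: x0=(-1.0878, 1.1653) x1=(-1.5966, -1.2653) x2=(-1.7649, 1.0550)
step 8: x0=(-1.1150, 1.1852) x1=(-1.5757, -1.2322) x2=(-1.7798, 1.0193)
step 9: x0=(-1.1414, 1.2038) x1=(-1.5544, -1.1951) x2=(-1.7972, 0.9796)
step 10: x0=(-1.1670, 1.2211) x1=(-1.5330, -1.1540) x2=(-1.8169, 0.9358)
step 11: x0=(-1.1919, 1.2374) x1=(-1.5114, -1.1094) x2=(-1.8386, 0.8881)
step 12: x0=(-1.2160, 1.2526) x1=(-1.4898, -1.0613) x2=(-1.8623, 0.8368)
step 13: x0=(-1.2396, 1.2670) x1=(-1.4682, -1.0101) x2=(-1.8877, 0.7821)
step 14: x0=(-1.2625, 1.2805) x1=(-1.4466, -0.9560) x2=(-1.9146, 0.7242)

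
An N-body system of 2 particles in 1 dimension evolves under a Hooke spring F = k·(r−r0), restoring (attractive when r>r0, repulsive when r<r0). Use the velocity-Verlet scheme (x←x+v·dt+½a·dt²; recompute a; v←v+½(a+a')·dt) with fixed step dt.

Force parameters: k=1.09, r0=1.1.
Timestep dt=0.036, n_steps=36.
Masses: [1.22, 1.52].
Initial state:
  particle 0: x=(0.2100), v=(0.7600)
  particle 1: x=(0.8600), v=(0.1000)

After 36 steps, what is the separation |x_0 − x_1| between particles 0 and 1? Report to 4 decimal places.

step 0: x0=(0.2100) x1=(0.8600)
step 1: x0=(0.2371) x1=(0.8638)
step 2: x0=(0.2637) x1=(0.8681)
step 3: x0=(0.2896) x1=(0.8728)
step 4: x0=(0.3150) x1=(0.8780)
step 5: x0=(0.3398) x1=(0.8836)
step 6: x0=(0.3639) x1=(0.8899)
step 7: x0=(0.3873) x1=(0.8966)
step 8: x0=(0.4101) x1=(0.9039)
step 9: x0=(0.4322) x1=(0.9117)
step 10: x0=(0.4535) x1=(0.9202)
step 11: x0=(0.4741) x1=(0.9292)
step 12: x0=(0.4940) x1=(0.9388)
step 13: x0=(0.5131) x1=(0.9490)
step 14: x0=(0.5314) x1=(0.9599)
step 15: x0=(0.5490) x1=(0.9713)
step 16: x0=(0.5657) x1=(0.9834)
step 17: x0=(0.5817) x1=(0.9962)
step 18: x0=(0.5969) x1=(1.0095)
step 19: x0=(0.6113) x1=(1.0235)
step 20: x0=(0.6249) x1=(1.0382)
step 21: x0=(0.6377) x1=(1.0535)
step 22: x0=(0.6497) x1=(1.0694)
step 23: x0=(0.6610) x1=(1.0859)
step 24: x0=(0.6714) x1=(1.1031)
step 25: x0=(0.6811) x1=(1.1209)
step 26: x0=(0.6900) x1=(1.1393)
step 27: x0=(0.6981) x1=(1.1583)
step 28: x0=(0.7055) x1=(1.1780)
step 29: x0=(0.7122) x1=(1.1982)
step 30: x0=(0.7182) x1=(1.2189)
step 31: x0=(0.7235) x1=(1.2402)
step 32: x0=(0.7281) x1=(1.2621)
step 33: x0=(0.7320) x1=(1.2845)
step 34: x0=(0.7353) x1=(1.3074)
step 35: x0=(0.7380) x1=(1.3308)
step 36: x0=(0.7401) x1=(1.3547)

0.6145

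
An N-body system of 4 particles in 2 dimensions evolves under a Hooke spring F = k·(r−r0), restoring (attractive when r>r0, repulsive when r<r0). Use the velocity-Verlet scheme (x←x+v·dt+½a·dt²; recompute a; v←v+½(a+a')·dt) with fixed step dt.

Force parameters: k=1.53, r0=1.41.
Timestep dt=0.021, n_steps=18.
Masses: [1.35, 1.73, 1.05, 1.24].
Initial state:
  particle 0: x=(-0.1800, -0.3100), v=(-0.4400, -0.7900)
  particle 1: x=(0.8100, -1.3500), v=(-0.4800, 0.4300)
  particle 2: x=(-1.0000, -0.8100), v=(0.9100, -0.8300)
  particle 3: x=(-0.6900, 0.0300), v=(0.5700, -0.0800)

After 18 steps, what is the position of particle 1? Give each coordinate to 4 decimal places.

step 0: x0=(-0.1800, -0.3100) x1=(0.8100, -1.3500) x2=(-1.0000, -0.8100) x3=(-0.6900, 0.0300)
step 1: x0=(-0.1890, -0.3266) x1=(0.7997, -1.3409) x2=(-0.9809, -0.8277) x3=(-0.6780, 0.0285)
step 2: x0=(-0.1974, -0.3434) x1=(0.7891, -1.3315) x2=(-0.9619, -0.8460) x3=(-0.6661, 0.0272)
step 3: x0=(-0.2053, -0.3603) x1=(0.7782, -1.3220) x2=(-0.9431, -0.8647) x3=(-0.6542, 0.0263)
step 4: x0=(-0.2128, -0.3773) x1=(0.7670, -1.3122) x2=(-0.9243, -0.8841) x3=(-0.6423, 0.0256)
step 5: x0=(-0.2197, -0.3943) x1=(0.7555, -1.3024) x2=(-0.9058, -0.9039) x3=(-0.6305, 0.0254)
step 6: x0=(-0.2261, -0.4115) x1=(0.7438, -1.2923) x2=(-0.8874, -0.9243) x3=(-0.6187, 0.0255)
step 7: x0=(-0.2321, -0.4288) x1=(0.7319, -1.2822) x2=(-0.8692, -0.9452) x3=(-0.6069, 0.0259)
step 8: x0=(-0.2376, -0.4462) x1=(0.7198, -1.2719) x2=(-0.8512, -0.9667) x3=(-0.5953, 0.0268)
step 9: x0=(-0.2427, -0.4636) x1=(0.7076, -1.2615) x2=(-0.8335, -0.9886) x3=(-0.5836, 0.0280)
step 10: x0=(-0.2474, -0.4812) x1=(0.6952, -1.2511) x2=(-0.8160, -1.0111) x3=(-0.5720, 0.0296)
step 11: x0=(-0.2518, -0.4988) x1=(0.6828, -1.2406) x2=(-0.7988, -1.0340) x3=(-0.5604, 0.0316)
step 12: x0=(-0.2558, -0.5164) x1=(0.6702, -1.2300) x2=(-0.7818, -1.0575) x3=(-0.5489, 0.0341)
step 13: x0=(-0.2594, -0.5341) x1=(0.6577, -1.2194) x2=(-0.7652, -1.0815) x3=(-0.5374, 0.0369)
step 14: x0=(-0.2628, -0.5518) x1=(0.6451, -1.2087) x2=(-0.7489, -1.1059) x3=(-0.5260, 0.0401)
step 15: x0=(-0.2659, -0.5695) x1=(0.6325, -1.1981) x2=(-0.7329, -1.1308) x3=(-0.5146, 0.0437)
step 16: x0=(-0.2688, -0.5872) x1=(0.6200, -1.1874) x2=(-0.7173, -1.1562) x3=(-0.5032, 0.0477)
step 17: x0=(-0.2715, -0.6049) x1=(0.6076, -1.1767) x2=(-0.7019, -1.1820) x3=(-0.4918, 0.0520)
step 18: x0=(-0.2740, -0.6226) x1=(0.5952, -1.1661) x2=(-0.6870, -1.2083) x3=(-0.4805, 0.0567)

(0.5952, -1.1661)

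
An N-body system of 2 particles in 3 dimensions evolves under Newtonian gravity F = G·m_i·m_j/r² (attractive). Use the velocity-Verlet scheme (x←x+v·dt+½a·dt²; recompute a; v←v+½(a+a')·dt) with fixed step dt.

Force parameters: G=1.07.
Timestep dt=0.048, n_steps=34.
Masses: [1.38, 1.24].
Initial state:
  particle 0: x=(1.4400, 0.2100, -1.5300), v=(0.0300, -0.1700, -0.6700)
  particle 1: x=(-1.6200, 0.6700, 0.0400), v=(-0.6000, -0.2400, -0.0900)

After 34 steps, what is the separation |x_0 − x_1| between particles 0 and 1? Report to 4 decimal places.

step 0: x0=(1.4400, 0.2100, -1.5300) x1=(-1.6200, 0.6700, 0.0400)
step 1: x0=(1.4413, 0.2019, -1.5621) x1=(-1.6487, 0.6585, 0.0356)
step 2: x0=(1.4424, 0.1937, -1.5941) x1=(-1.6771, 0.6469, 0.0311)
step 3: x0=(1.4433, 0.1857, -1.6260) x1=(-1.7053, 0.6353, 0.0265)
step 4: x0=(1.4440, 0.1776, -1.6577) x1=(-1.7333, 0.6236, 0.0217)
step 5: x0=(1.4445, 0.1696, -1.6894) x1=(-1.7610, 0.6120, 0.0168)
step 6: x0=(1.4448, 0.1616, -1.7210) x1=(-1.7885, 0.6003, 0.0118)
step 7: x0=(1.4449, 0.1536, -1.7524) x1=(-1.8158, 0.5885, 0.0067)
step 8: x0=(1.4448, 0.1457, -1.7837) x1=(-1.8429, 0.5768, 0.0015)
step 9: x0=(1.4445, 0.1378, -1.8150) x1=(-1.8697, 0.5650, -0.0038)
step 10: x0=(1.4440, 0.1299, -1.8461) x1=(-1.8964, 0.5531, -0.0093)
step 11: x0=(1.4433, 0.1220, -1.8772) x1=(-1.9229, 0.5413, -0.0148)
step 12: x0=(1.4425, 0.1142, -1.9081) x1=(-1.9491, 0.5294, -0.0205)
step 13: x0=(1.4415, 0.1063, -1.9390) x1=(-1.9752, 0.5175, -0.0263)
step 14: x0=(1.4403, 0.0985, -1.9697) x1=(-2.0011, 0.5056, -0.0322)
step 15: x0=(1.4389, 0.0907, -2.0004) x1=(-2.0268, 0.4937, -0.0382)
step 16: x0=(1.4374, 0.0830, -2.0309) x1=(-2.0523, 0.4817, -0.0443)
step 17: x0=(1.4358, 0.0752, -2.0614) x1=(-2.0776, 0.4698, -0.0505)
step 18: x0=(1.4339, 0.0675, -2.0918) x1=(-2.1028, 0.4578, -0.0568)
step 19: x0=(1.4319, 0.0598, -2.1221) x1=(-2.1278, 0.4457, -0.0632)
step 20: x0=(1.4298, 0.0521, -2.1523) x1=(-2.1526, 0.4337, -0.0697)
step 21: x0=(1.4275, 0.0444, -2.1824) x1=(-2.1772, 0.4217, -0.0763)
step 22: x0=(1.4250, 0.0367, -2.2124) x1=(-2.2017, 0.4096, -0.0830)
step 23: x0=(1.4224, 0.0291, -2.2424) x1=(-2.2260, 0.3975, -0.0898)
step 24: x0=(1.4197, 0.0215, -2.2722) x1=(-2.2501, 0.3854, -0.0967)
step 25: x0=(1.4168, 0.0138, -2.3020) x1=(-2.2741, 0.3733, -0.1036)
step 26: x0=(1.4138, 0.0062, -2.3317) x1=(-2.2979, 0.3611, -0.1107)
step 27: x0=(1.4106, -0.0014, -2.3613) x1=(-2.3216, 0.3490, -0.1179)
step 28: x0=(1.4073, -0.0089, -2.3908) x1=(-2.3451, 0.3368, -0.1252)
step 29: x0=(1.4039, -0.0165, -2.4202) x1=(-2.3685, 0.3246, -0.1325)
step 30: x0=(1.4003, -0.0241, -2.4496) x1=(-2.3917, 0.3125, -0.1399)
step 31: x0=(1.3966, -0.0316, -2.4788) x1=(-2.4148, 0.3002, -0.1475)
step 32: x0=(1.3928, -0.0391, -2.5080) x1=(-2.4377, 0.2880, -0.1551)
step 33: x0=(1.3888, -0.0467, -2.5372) x1=(-2.4605, 0.2758, -0.1628)
step 34: x0=(1.3847, -0.0542, -2.5662) x1=(-2.4832, 0.2636, -0.1706)

4.5607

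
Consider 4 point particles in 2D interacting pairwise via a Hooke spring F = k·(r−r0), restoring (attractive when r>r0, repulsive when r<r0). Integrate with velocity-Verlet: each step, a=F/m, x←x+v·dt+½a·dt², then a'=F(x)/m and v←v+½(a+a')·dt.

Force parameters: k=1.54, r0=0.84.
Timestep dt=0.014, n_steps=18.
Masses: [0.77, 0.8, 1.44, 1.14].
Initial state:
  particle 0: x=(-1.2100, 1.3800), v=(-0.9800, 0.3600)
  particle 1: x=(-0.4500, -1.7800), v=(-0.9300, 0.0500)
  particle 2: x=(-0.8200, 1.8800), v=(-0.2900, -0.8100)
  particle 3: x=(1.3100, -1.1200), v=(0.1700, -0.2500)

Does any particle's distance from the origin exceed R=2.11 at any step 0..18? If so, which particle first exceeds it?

step 0: x0=(-1.2100, 1.3800) x1=(-0.4500, -1.7800) x2=(-0.8200, 1.8800) x3=(1.3100, -1.1200)
step 1: x0=(-1.2233, 1.3842) x1=(-0.4630, -1.7783) x2=(-0.8238, 1.8681) x3=(1.3118, -1.1230)
step 2: x0=(-1.2356, 1.3866) x1=(-0.4759, -1.7744) x2=(-0.8273, 1.8552) x3=(1.3123, -1.1250)
step 3: x0=(-1.2470, 1.3873) x1=(-0.4888, -1.7685) x2=(-0.8302, 1.8413) x3=(1.3117, -1.1259)
step 4: x0=(-1.2575, 1.3863) x1=(-0.5016, -1.7606) x2=(-0.8328, 1.8263) x3=(1.3098, -1.1258)
step 5: x0=(-1.2670, 1.3835) x1=(-0.5144, -1.7505) x2=(-0.8349, 1.8104) x3=(1.3067, -1.1247)
step 6: x0=(-1.2756, 1.3790) x1=(-0.5270, -1.7385) x2=(-0.8366, 1.7934) x3=(1.3024, -1.1226)
step 7: x0=(-1.2833, 1.3728) x1=(-0.5396, -1.7244) x2=(-0.8378, 1.7754) x3=(1.2968, -1.1195)
step 8: x0=(-1.2901, 1.3649) x1=(-0.5520, -1.7084) x2=(-0.8387, 1.7564) x3=(1.2900, -1.1154)
step 9: x0=(-1.2959, 1.3553) x1=(-0.5644, -1.6903) x2=(-0.8391, 1.7365) x3=(1.2820, -1.1103)
step 10: x0=(-1.3009, 1.3440) x1=(-0.5766, -1.6703) x2=(-0.8390, 1.7155) x3=(1.2728, -1.1042)
step 11: x0=(-1.3049, 1.3311) x1=(-0.5887, -1.6485) x2=(-0.8386, 1.6937) x3=(1.2623, -1.0971)
step 12: x0=(-1.3081, 1.3165) x1=(-0.6007, -1.6247) x2=(-0.8377, 1.6709) x3=(1.2506, -1.0891)
step 13: x0=(-1.3104, 1.3003) x1=(-0.6126, -1.5991) x2=(-0.8365, 1.6471) x3=(1.2377, -1.0801)
step 14: x0=(-1.3118, 1.2826) x1=(-0.6243, -1.5717) x2=(-0.8348, 1.6225) x3=(1.2236, -1.0701)
step 15: x0=(-1.3123, 1.2633) x1=(-0.6358, -1.5425) x2=(-0.8327, 1.5970) x3=(1.2083, -1.0593)
step 16: x0=(-1.3120, 1.2424) x1=(-0.6472, -1.5116) x2=(-0.8303, 1.5706) x3=(1.1918, -1.0475)
step 17: x0=(-1.3108, 1.2201) x1=(-0.6585, -1.4790) x2=(-0.8274, 1.5433) x3=(1.1742, -1.0347)
step 18: x0=(-1.3088, 1.1963) x1=(-0.6696, -1.4448) x2=(-0.8242, 1.5153) x3=(1.1554, -1.0212)

no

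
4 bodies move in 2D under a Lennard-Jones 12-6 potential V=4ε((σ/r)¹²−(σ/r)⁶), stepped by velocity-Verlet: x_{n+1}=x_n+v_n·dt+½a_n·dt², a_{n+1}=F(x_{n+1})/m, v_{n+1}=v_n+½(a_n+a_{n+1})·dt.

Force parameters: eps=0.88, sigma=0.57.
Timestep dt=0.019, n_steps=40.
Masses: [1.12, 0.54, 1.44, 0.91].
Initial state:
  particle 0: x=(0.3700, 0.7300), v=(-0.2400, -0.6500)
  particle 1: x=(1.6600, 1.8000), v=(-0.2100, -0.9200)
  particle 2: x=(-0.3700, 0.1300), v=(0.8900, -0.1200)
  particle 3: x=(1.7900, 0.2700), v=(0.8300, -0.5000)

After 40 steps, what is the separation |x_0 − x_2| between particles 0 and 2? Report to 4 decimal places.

1.2195

step 0: x0=(0.3700, 0.7300) x1=(1.6600, 1.8000) x2=(-0.3700, 0.1300) x3=(1.7900, 0.2700)
step 1: x0=(0.3653, 0.7176) x1=(1.6560, 1.7825) x2=(-0.3530, 0.1278) x3=(1.8058, 0.2605)
step 2: x0=(0.3604, 0.7049) x1=(1.6520, 1.7650) x2=(-0.3358, 0.1258) x3=(1.8215, 0.2510)
step 3: x0=(0.3552, 0.6920) x1=(1.6480, 1.7474) x2=(-0.3183, 0.1239) x3=(1.8372, 0.2416)
step 4: x0=(0.3496, 0.6787) x1=(1.6440, 1.7298) x2=(-0.3006, 0.1223) x3=(1.8529, 0.2322)
step 5: x0=(0.3436, 0.6651) x1=(1.6399, 1.7122) x2=(-0.2825, 0.1210) x3=(1.8686, 0.2227)
step 6: x0=(0.3371, 0.6511) x1=(1.6359, 1.6945) x2=(-0.2640, 0.1201) x3=(1.8843, 0.2133)
step 7: x0=(0.3301, 0.6365) x1=(1.6319, 1.6768) x2=(-0.2451, 0.1196) x3=(1.9000, 0.2040)
step 8: x0=(0.3223, 0.6212) x1=(1.6278, 1.6591) x2=(-0.2255, 0.1195) x3=(1.9156, 0.1946)
step 9: x0=(0.3137, 0.6053) x1=(1.6238, 1.6413) x2=(-0.2054, 0.1201) x3=(1.9313, 0.1853)
step 10: x0=(0.3042, 0.5885) x1=(1.6197, 1.6235) x2=(-0.1846, 0.1213) x3=(1.9469, 0.1760)
step 11: x0=(0.2940, 0.5710) x1=(1.6157, 1.6056) x2=(-0.1632, 0.1230) x3=(1.9625, 0.1667)
step 12: x0=(0.2839, 0.5535) x1=(1.6116, 1.5877) x2=(-0.1417, 0.1247) x3=(1.9781, 0.1574)
step 13: x0=(0.2760, 0.5383) x1=(1.6075, 1.5698) x2=(-0.1221, 0.1247) x3=(1.9937, 0.1481)
step 14: x0=(0.2753, 0.5306) x1=(1.6035, 1.5518) x2=(-0.1081, 0.1188) x3=(2.0093, 0.1389)
step 15: x0=(0.2850, 0.5341) x1=(1.5994, 1.5338) x2=(-0.1021, 0.1042) x3=(2.0248, 0.1297)
step 16: x0=(0.3007, 0.5441) x1=(1.5953, 1.5157) x2=(-0.1008, 0.0846) x3=(2.0404, 0.1205)
step 17: x0=(0.3180, 0.5561) x1=(1.5912, 1.4976) x2=(-0.1007, 0.0634) x3=(2.0559, 0.1113)
step 18: x0=(0.3351, 0.5677) x1=(1.5871, 1.4795) x2=(-0.1004, 0.0425) x3=(2.0715, 0.1021)
step 19: x0=(0.3516, 0.5786) x1=(1.5830, 1.4613) x2=(-0.0997, 0.0222) x3=(2.0870, 0.0930)
step 20: x0=(0.3673, 0.5885) x1=(1.5789, 1.4431) x2=(-0.0983, 0.0026) x3=(2.1025, 0.0839)
step 21: x0=(0.3823, 0.5976) x1=(1.5748, 1.4248) x2=(-0.0964, -0.0163) x3=(2.1180, 0.0748)
step 22: x0=(0.3968, 0.6060) x1=(1.5707, 1.4064) x2=(-0.0941, -0.0346) x3=(2.1335, 0.0657)
step 23: x0=(0.4108, 0.6138) x1=(1.5665, 1.3880) x2=(-0.0914, -0.0525) x3=(2.1489, 0.0566)
step 24: x0=(0.4245, 0.6210) x1=(1.5623, 1.3696) x2=(-0.0883, -0.0699) x3=(2.1644, 0.0476)
step 25: x0=(0.4378, 0.6278) x1=(1.5581, 1.3510) x2=(-0.0851, -0.0870) x3=(2.1798, 0.0386)
step 26: x0=(0.4509, 0.6342) x1=(1.5539, 1.3324) x2=(-0.0816, -0.1038) x3=(2.1953, 0.0296)
step 27: x0=(0.4638, 0.6404) x1=(1.5495, 1.3138) x2=(-0.0779, -0.1203) x3=(2.2107, 0.0206)
step 28: x0=(0.4766, 0.6463) x1=(1.5452, 1.2950) x2=(-0.0741, -0.1367) x3=(2.2261, 0.0116)
step 29: x0=(0.4892, 0.6520) x1=(1.5407, 1.2762) x2=(-0.0701, -0.1528) x3=(2.2414, 0.0027)
step 30: x0=(0.5017, 0.6574) x1=(1.5362, 1.2573) x2=(-0.0660, -0.1688) x3=(2.2568, -0.0062)
step 31: x0=(0.5142, 0.6628) x1=(1.5316, 1.2383) x2=(-0.0619, -0.1847) x3=(2.2722, -0.0151)
step 32: x0=(0.5266, 0.6680) x1=(1.5269, 1.2191) x2=(-0.0576, -0.2004) x3=(2.2875, -0.0240)
step 33: x0=(0.5390, 0.6732) x1=(1.5220, 1.1999) x2=(-0.0533, -0.2160) x3=(2.3028, -0.0329)
step 34: x0=(0.5515, 0.6783) x1=(1.5169, 1.1805) x2=(-0.0489, -0.2316) x3=(2.3181, -0.0417)
step 35: x0=(0.5639, 0.6833) x1=(1.5116, 1.1610) x2=(-0.0445, -0.2470) x3=(2.3334, -0.0506)
step 36: x0=(0.5765, 0.6883) x1=(1.5061, 1.1413) x2=(-0.0400, -0.2624) x3=(2.3487, -0.0594)
step 37: x0=(0.5892, 0.6933) x1=(1.5002, 1.1214) x2=(-0.0355, -0.2777) x3=(2.3640, -0.0682)
step 38: x0=(0.6020, 0.6983) x1=(1.4940, 1.1013) x2=(-0.0309, -0.2930) x3=(2.3793, -0.0769)
step 39: x0=(0.6150, 0.7034) x1=(1.4874, 1.0810) x2=(-0.0263, -0.3082) x3=(2.3945, -0.0857)
step 40: x0=(0.6282, 0.7085) x1=(1.4801, 1.0604) x2=(-0.0217, -0.3234) x3=(2.4097, -0.0944)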